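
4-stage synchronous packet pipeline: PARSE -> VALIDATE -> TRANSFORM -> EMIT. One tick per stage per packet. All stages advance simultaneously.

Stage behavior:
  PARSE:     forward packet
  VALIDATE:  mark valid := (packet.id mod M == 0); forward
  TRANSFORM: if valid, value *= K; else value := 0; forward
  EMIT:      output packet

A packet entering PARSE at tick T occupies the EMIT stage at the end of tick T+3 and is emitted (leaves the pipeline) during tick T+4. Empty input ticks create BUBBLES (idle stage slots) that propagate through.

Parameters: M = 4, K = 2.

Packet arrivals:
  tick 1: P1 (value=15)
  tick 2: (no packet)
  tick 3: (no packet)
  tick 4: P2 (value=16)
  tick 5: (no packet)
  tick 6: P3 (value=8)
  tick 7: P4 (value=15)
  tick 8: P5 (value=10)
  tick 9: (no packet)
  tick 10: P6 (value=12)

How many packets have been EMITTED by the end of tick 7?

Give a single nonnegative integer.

Answer: 1

Derivation:
Tick 1: [PARSE:P1(v=15,ok=F), VALIDATE:-, TRANSFORM:-, EMIT:-] out:-; in:P1
Tick 2: [PARSE:-, VALIDATE:P1(v=15,ok=F), TRANSFORM:-, EMIT:-] out:-; in:-
Tick 3: [PARSE:-, VALIDATE:-, TRANSFORM:P1(v=0,ok=F), EMIT:-] out:-; in:-
Tick 4: [PARSE:P2(v=16,ok=F), VALIDATE:-, TRANSFORM:-, EMIT:P1(v=0,ok=F)] out:-; in:P2
Tick 5: [PARSE:-, VALIDATE:P2(v=16,ok=F), TRANSFORM:-, EMIT:-] out:P1(v=0); in:-
Tick 6: [PARSE:P3(v=8,ok=F), VALIDATE:-, TRANSFORM:P2(v=0,ok=F), EMIT:-] out:-; in:P3
Tick 7: [PARSE:P4(v=15,ok=F), VALIDATE:P3(v=8,ok=F), TRANSFORM:-, EMIT:P2(v=0,ok=F)] out:-; in:P4
Emitted by tick 7: ['P1']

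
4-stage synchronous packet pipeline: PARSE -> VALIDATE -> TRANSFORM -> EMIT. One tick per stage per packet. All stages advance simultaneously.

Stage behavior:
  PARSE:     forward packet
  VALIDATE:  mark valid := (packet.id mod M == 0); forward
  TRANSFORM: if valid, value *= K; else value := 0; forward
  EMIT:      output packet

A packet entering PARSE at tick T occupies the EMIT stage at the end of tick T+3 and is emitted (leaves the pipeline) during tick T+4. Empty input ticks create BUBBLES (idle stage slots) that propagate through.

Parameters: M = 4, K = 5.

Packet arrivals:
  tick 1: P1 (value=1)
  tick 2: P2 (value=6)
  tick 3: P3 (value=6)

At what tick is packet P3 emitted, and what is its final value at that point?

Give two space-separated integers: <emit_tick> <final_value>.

Tick 1: [PARSE:P1(v=1,ok=F), VALIDATE:-, TRANSFORM:-, EMIT:-] out:-; in:P1
Tick 2: [PARSE:P2(v=6,ok=F), VALIDATE:P1(v=1,ok=F), TRANSFORM:-, EMIT:-] out:-; in:P2
Tick 3: [PARSE:P3(v=6,ok=F), VALIDATE:P2(v=6,ok=F), TRANSFORM:P1(v=0,ok=F), EMIT:-] out:-; in:P3
Tick 4: [PARSE:-, VALIDATE:P3(v=6,ok=F), TRANSFORM:P2(v=0,ok=F), EMIT:P1(v=0,ok=F)] out:-; in:-
Tick 5: [PARSE:-, VALIDATE:-, TRANSFORM:P3(v=0,ok=F), EMIT:P2(v=0,ok=F)] out:P1(v=0); in:-
Tick 6: [PARSE:-, VALIDATE:-, TRANSFORM:-, EMIT:P3(v=0,ok=F)] out:P2(v=0); in:-
Tick 7: [PARSE:-, VALIDATE:-, TRANSFORM:-, EMIT:-] out:P3(v=0); in:-
P3: arrives tick 3, valid=False (id=3, id%4=3), emit tick 7, final value 0

Answer: 7 0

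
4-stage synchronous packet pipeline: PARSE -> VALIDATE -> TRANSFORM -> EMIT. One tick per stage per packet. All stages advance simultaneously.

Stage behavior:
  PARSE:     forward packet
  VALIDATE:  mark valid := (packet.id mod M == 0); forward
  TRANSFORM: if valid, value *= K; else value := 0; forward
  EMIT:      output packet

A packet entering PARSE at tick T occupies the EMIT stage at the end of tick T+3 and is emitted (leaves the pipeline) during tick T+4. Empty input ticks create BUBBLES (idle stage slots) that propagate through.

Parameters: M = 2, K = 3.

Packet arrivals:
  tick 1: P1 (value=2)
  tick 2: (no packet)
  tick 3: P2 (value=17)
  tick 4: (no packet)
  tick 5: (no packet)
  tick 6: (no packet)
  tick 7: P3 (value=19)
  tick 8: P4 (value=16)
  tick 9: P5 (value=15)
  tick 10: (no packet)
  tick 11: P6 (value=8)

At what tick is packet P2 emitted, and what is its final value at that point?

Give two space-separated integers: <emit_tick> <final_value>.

Answer: 7 51

Derivation:
Tick 1: [PARSE:P1(v=2,ok=F), VALIDATE:-, TRANSFORM:-, EMIT:-] out:-; in:P1
Tick 2: [PARSE:-, VALIDATE:P1(v=2,ok=F), TRANSFORM:-, EMIT:-] out:-; in:-
Tick 3: [PARSE:P2(v=17,ok=F), VALIDATE:-, TRANSFORM:P1(v=0,ok=F), EMIT:-] out:-; in:P2
Tick 4: [PARSE:-, VALIDATE:P2(v=17,ok=T), TRANSFORM:-, EMIT:P1(v=0,ok=F)] out:-; in:-
Tick 5: [PARSE:-, VALIDATE:-, TRANSFORM:P2(v=51,ok=T), EMIT:-] out:P1(v=0); in:-
Tick 6: [PARSE:-, VALIDATE:-, TRANSFORM:-, EMIT:P2(v=51,ok=T)] out:-; in:-
Tick 7: [PARSE:P3(v=19,ok=F), VALIDATE:-, TRANSFORM:-, EMIT:-] out:P2(v=51); in:P3
Tick 8: [PARSE:P4(v=16,ok=F), VALIDATE:P3(v=19,ok=F), TRANSFORM:-, EMIT:-] out:-; in:P4
Tick 9: [PARSE:P5(v=15,ok=F), VALIDATE:P4(v=16,ok=T), TRANSFORM:P3(v=0,ok=F), EMIT:-] out:-; in:P5
Tick 10: [PARSE:-, VALIDATE:P5(v=15,ok=F), TRANSFORM:P4(v=48,ok=T), EMIT:P3(v=0,ok=F)] out:-; in:-
Tick 11: [PARSE:P6(v=8,ok=F), VALIDATE:-, TRANSFORM:P5(v=0,ok=F), EMIT:P4(v=48,ok=T)] out:P3(v=0); in:P6
Tick 12: [PARSE:-, VALIDATE:P6(v=8,ok=T), TRANSFORM:-, EMIT:P5(v=0,ok=F)] out:P4(v=48); in:-
Tick 13: [PARSE:-, VALIDATE:-, TRANSFORM:P6(v=24,ok=T), EMIT:-] out:P5(v=0); in:-
Tick 14: [PARSE:-, VALIDATE:-, TRANSFORM:-, EMIT:P6(v=24,ok=T)] out:-; in:-
Tick 15: [PARSE:-, VALIDATE:-, TRANSFORM:-, EMIT:-] out:P6(v=24); in:-
P2: arrives tick 3, valid=True (id=2, id%2=0), emit tick 7, final value 51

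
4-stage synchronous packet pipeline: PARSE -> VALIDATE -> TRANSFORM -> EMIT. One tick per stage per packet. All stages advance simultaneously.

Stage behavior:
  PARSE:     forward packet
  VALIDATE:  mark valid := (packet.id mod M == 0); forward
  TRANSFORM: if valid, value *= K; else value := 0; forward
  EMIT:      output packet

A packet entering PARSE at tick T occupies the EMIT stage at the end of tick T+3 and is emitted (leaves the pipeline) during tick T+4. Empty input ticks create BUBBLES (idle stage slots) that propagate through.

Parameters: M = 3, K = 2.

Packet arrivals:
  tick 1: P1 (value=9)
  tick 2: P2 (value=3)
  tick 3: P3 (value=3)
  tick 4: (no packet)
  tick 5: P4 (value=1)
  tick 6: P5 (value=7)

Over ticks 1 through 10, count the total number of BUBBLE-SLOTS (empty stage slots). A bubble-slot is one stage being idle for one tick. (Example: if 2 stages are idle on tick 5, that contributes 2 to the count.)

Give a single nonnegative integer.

Tick 1: [PARSE:P1(v=9,ok=F), VALIDATE:-, TRANSFORM:-, EMIT:-] out:-; bubbles=3
Tick 2: [PARSE:P2(v=3,ok=F), VALIDATE:P1(v=9,ok=F), TRANSFORM:-, EMIT:-] out:-; bubbles=2
Tick 3: [PARSE:P3(v=3,ok=F), VALIDATE:P2(v=3,ok=F), TRANSFORM:P1(v=0,ok=F), EMIT:-] out:-; bubbles=1
Tick 4: [PARSE:-, VALIDATE:P3(v=3,ok=T), TRANSFORM:P2(v=0,ok=F), EMIT:P1(v=0,ok=F)] out:-; bubbles=1
Tick 5: [PARSE:P4(v=1,ok=F), VALIDATE:-, TRANSFORM:P3(v=6,ok=T), EMIT:P2(v=0,ok=F)] out:P1(v=0); bubbles=1
Tick 6: [PARSE:P5(v=7,ok=F), VALIDATE:P4(v=1,ok=F), TRANSFORM:-, EMIT:P3(v=6,ok=T)] out:P2(v=0); bubbles=1
Tick 7: [PARSE:-, VALIDATE:P5(v=7,ok=F), TRANSFORM:P4(v=0,ok=F), EMIT:-] out:P3(v=6); bubbles=2
Tick 8: [PARSE:-, VALIDATE:-, TRANSFORM:P5(v=0,ok=F), EMIT:P4(v=0,ok=F)] out:-; bubbles=2
Tick 9: [PARSE:-, VALIDATE:-, TRANSFORM:-, EMIT:P5(v=0,ok=F)] out:P4(v=0); bubbles=3
Tick 10: [PARSE:-, VALIDATE:-, TRANSFORM:-, EMIT:-] out:P5(v=0); bubbles=4
Total bubble-slots: 20

Answer: 20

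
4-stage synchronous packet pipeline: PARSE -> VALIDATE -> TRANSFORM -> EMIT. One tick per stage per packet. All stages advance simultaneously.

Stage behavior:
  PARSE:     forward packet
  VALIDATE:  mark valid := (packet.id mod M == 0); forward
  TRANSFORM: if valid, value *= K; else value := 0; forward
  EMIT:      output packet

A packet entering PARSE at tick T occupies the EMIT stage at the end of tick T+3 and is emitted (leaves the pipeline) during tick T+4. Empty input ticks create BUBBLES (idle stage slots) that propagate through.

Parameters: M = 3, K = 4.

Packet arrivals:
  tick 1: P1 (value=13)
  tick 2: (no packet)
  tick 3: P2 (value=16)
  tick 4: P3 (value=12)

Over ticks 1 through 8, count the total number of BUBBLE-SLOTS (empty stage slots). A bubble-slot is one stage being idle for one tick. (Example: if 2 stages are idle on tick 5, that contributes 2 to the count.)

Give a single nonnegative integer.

Answer: 20

Derivation:
Tick 1: [PARSE:P1(v=13,ok=F), VALIDATE:-, TRANSFORM:-, EMIT:-] out:-; bubbles=3
Tick 2: [PARSE:-, VALIDATE:P1(v=13,ok=F), TRANSFORM:-, EMIT:-] out:-; bubbles=3
Tick 3: [PARSE:P2(v=16,ok=F), VALIDATE:-, TRANSFORM:P1(v=0,ok=F), EMIT:-] out:-; bubbles=2
Tick 4: [PARSE:P3(v=12,ok=F), VALIDATE:P2(v=16,ok=F), TRANSFORM:-, EMIT:P1(v=0,ok=F)] out:-; bubbles=1
Tick 5: [PARSE:-, VALIDATE:P3(v=12,ok=T), TRANSFORM:P2(v=0,ok=F), EMIT:-] out:P1(v=0); bubbles=2
Tick 6: [PARSE:-, VALIDATE:-, TRANSFORM:P3(v=48,ok=T), EMIT:P2(v=0,ok=F)] out:-; bubbles=2
Tick 7: [PARSE:-, VALIDATE:-, TRANSFORM:-, EMIT:P3(v=48,ok=T)] out:P2(v=0); bubbles=3
Tick 8: [PARSE:-, VALIDATE:-, TRANSFORM:-, EMIT:-] out:P3(v=48); bubbles=4
Total bubble-slots: 20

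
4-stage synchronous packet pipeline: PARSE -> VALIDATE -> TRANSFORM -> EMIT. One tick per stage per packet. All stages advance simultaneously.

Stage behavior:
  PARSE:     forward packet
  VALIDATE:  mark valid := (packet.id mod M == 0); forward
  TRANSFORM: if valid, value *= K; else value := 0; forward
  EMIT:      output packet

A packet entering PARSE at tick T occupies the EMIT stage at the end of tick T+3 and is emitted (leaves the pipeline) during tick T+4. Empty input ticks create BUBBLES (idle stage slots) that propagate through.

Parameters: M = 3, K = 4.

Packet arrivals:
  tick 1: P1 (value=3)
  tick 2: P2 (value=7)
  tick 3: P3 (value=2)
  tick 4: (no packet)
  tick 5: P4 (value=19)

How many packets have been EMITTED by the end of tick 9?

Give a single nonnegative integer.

Answer: 4

Derivation:
Tick 1: [PARSE:P1(v=3,ok=F), VALIDATE:-, TRANSFORM:-, EMIT:-] out:-; in:P1
Tick 2: [PARSE:P2(v=7,ok=F), VALIDATE:P1(v=3,ok=F), TRANSFORM:-, EMIT:-] out:-; in:P2
Tick 3: [PARSE:P3(v=2,ok=F), VALIDATE:P2(v=7,ok=F), TRANSFORM:P1(v=0,ok=F), EMIT:-] out:-; in:P3
Tick 4: [PARSE:-, VALIDATE:P3(v=2,ok=T), TRANSFORM:P2(v=0,ok=F), EMIT:P1(v=0,ok=F)] out:-; in:-
Tick 5: [PARSE:P4(v=19,ok=F), VALIDATE:-, TRANSFORM:P3(v=8,ok=T), EMIT:P2(v=0,ok=F)] out:P1(v=0); in:P4
Tick 6: [PARSE:-, VALIDATE:P4(v=19,ok=F), TRANSFORM:-, EMIT:P3(v=8,ok=T)] out:P2(v=0); in:-
Tick 7: [PARSE:-, VALIDATE:-, TRANSFORM:P4(v=0,ok=F), EMIT:-] out:P3(v=8); in:-
Tick 8: [PARSE:-, VALIDATE:-, TRANSFORM:-, EMIT:P4(v=0,ok=F)] out:-; in:-
Tick 9: [PARSE:-, VALIDATE:-, TRANSFORM:-, EMIT:-] out:P4(v=0); in:-
Emitted by tick 9: ['P1', 'P2', 'P3', 'P4']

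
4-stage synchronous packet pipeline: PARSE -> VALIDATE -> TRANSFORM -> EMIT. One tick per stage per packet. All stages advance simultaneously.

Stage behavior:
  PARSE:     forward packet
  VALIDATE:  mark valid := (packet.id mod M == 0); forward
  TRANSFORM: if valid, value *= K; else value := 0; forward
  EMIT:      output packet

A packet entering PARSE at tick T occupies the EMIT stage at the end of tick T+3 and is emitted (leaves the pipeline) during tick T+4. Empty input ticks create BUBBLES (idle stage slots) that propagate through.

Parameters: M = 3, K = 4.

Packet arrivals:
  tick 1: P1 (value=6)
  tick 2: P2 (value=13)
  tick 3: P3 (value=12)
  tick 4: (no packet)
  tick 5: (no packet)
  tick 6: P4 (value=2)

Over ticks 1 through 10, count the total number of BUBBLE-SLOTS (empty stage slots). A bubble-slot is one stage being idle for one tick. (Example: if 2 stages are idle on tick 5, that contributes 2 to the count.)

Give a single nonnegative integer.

Tick 1: [PARSE:P1(v=6,ok=F), VALIDATE:-, TRANSFORM:-, EMIT:-] out:-; bubbles=3
Tick 2: [PARSE:P2(v=13,ok=F), VALIDATE:P1(v=6,ok=F), TRANSFORM:-, EMIT:-] out:-; bubbles=2
Tick 3: [PARSE:P3(v=12,ok=F), VALIDATE:P2(v=13,ok=F), TRANSFORM:P1(v=0,ok=F), EMIT:-] out:-; bubbles=1
Tick 4: [PARSE:-, VALIDATE:P3(v=12,ok=T), TRANSFORM:P2(v=0,ok=F), EMIT:P1(v=0,ok=F)] out:-; bubbles=1
Tick 5: [PARSE:-, VALIDATE:-, TRANSFORM:P3(v=48,ok=T), EMIT:P2(v=0,ok=F)] out:P1(v=0); bubbles=2
Tick 6: [PARSE:P4(v=2,ok=F), VALIDATE:-, TRANSFORM:-, EMIT:P3(v=48,ok=T)] out:P2(v=0); bubbles=2
Tick 7: [PARSE:-, VALIDATE:P4(v=2,ok=F), TRANSFORM:-, EMIT:-] out:P3(v=48); bubbles=3
Tick 8: [PARSE:-, VALIDATE:-, TRANSFORM:P4(v=0,ok=F), EMIT:-] out:-; bubbles=3
Tick 9: [PARSE:-, VALIDATE:-, TRANSFORM:-, EMIT:P4(v=0,ok=F)] out:-; bubbles=3
Tick 10: [PARSE:-, VALIDATE:-, TRANSFORM:-, EMIT:-] out:P4(v=0); bubbles=4
Total bubble-slots: 24

Answer: 24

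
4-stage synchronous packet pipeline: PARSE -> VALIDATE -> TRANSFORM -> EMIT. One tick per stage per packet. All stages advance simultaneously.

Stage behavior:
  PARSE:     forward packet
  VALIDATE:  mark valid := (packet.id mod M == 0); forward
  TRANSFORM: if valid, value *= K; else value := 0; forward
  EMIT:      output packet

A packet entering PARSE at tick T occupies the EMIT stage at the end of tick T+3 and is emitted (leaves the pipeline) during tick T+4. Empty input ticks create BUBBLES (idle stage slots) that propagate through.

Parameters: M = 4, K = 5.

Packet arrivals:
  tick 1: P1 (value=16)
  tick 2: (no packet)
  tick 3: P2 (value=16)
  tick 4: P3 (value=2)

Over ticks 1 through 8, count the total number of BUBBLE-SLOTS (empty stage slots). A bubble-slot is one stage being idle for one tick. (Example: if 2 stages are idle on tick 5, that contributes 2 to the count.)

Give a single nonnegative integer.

Tick 1: [PARSE:P1(v=16,ok=F), VALIDATE:-, TRANSFORM:-, EMIT:-] out:-; bubbles=3
Tick 2: [PARSE:-, VALIDATE:P1(v=16,ok=F), TRANSFORM:-, EMIT:-] out:-; bubbles=3
Tick 3: [PARSE:P2(v=16,ok=F), VALIDATE:-, TRANSFORM:P1(v=0,ok=F), EMIT:-] out:-; bubbles=2
Tick 4: [PARSE:P3(v=2,ok=F), VALIDATE:P2(v=16,ok=F), TRANSFORM:-, EMIT:P1(v=0,ok=F)] out:-; bubbles=1
Tick 5: [PARSE:-, VALIDATE:P3(v=2,ok=F), TRANSFORM:P2(v=0,ok=F), EMIT:-] out:P1(v=0); bubbles=2
Tick 6: [PARSE:-, VALIDATE:-, TRANSFORM:P3(v=0,ok=F), EMIT:P2(v=0,ok=F)] out:-; bubbles=2
Tick 7: [PARSE:-, VALIDATE:-, TRANSFORM:-, EMIT:P3(v=0,ok=F)] out:P2(v=0); bubbles=3
Tick 8: [PARSE:-, VALIDATE:-, TRANSFORM:-, EMIT:-] out:P3(v=0); bubbles=4
Total bubble-slots: 20

Answer: 20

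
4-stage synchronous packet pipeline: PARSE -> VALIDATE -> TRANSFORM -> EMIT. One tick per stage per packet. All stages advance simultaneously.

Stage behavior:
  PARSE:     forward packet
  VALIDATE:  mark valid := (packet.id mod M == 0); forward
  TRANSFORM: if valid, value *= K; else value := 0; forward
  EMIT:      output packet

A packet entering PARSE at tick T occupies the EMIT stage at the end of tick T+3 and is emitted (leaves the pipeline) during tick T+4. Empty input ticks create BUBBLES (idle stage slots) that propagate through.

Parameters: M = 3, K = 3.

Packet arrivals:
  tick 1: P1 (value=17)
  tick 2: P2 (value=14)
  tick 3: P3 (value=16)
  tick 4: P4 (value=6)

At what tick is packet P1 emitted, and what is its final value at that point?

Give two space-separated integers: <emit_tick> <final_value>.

Answer: 5 0

Derivation:
Tick 1: [PARSE:P1(v=17,ok=F), VALIDATE:-, TRANSFORM:-, EMIT:-] out:-; in:P1
Tick 2: [PARSE:P2(v=14,ok=F), VALIDATE:P1(v=17,ok=F), TRANSFORM:-, EMIT:-] out:-; in:P2
Tick 3: [PARSE:P3(v=16,ok=F), VALIDATE:P2(v=14,ok=F), TRANSFORM:P1(v=0,ok=F), EMIT:-] out:-; in:P3
Tick 4: [PARSE:P4(v=6,ok=F), VALIDATE:P3(v=16,ok=T), TRANSFORM:P2(v=0,ok=F), EMIT:P1(v=0,ok=F)] out:-; in:P4
Tick 5: [PARSE:-, VALIDATE:P4(v=6,ok=F), TRANSFORM:P3(v=48,ok=T), EMIT:P2(v=0,ok=F)] out:P1(v=0); in:-
Tick 6: [PARSE:-, VALIDATE:-, TRANSFORM:P4(v=0,ok=F), EMIT:P3(v=48,ok=T)] out:P2(v=0); in:-
Tick 7: [PARSE:-, VALIDATE:-, TRANSFORM:-, EMIT:P4(v=0,ok=F)] out:P3(v=48); in:-
Tick 8: [PARSE:-, VALIDATE:-, TRANSFORM:-, EMIT:-] out:P4(v=0); in:-
P1: arrives tick 1, valid=False (id=1, id%3=1), emit tick 5, final value 0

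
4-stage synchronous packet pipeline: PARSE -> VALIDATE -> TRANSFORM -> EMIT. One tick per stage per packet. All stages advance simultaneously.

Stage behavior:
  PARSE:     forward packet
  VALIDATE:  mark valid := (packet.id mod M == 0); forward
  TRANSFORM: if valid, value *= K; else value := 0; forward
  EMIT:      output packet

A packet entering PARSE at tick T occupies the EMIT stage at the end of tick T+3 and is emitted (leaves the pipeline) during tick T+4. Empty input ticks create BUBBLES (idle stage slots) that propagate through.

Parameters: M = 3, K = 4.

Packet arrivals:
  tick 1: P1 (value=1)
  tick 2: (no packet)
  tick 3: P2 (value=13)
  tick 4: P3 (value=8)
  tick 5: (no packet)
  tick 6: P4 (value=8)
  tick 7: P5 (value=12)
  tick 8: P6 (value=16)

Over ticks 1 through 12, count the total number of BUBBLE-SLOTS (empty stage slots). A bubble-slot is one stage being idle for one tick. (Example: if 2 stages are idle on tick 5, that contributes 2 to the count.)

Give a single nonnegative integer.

Tick 1: [PARSE:P1(v=1,ok=F), VALIDATE:-, TRANSFORM:-, EMIT:-] out:-; bubbles=3
Tick 2: [PARSE:-, VALIDATE:P1(v=1,ok=F), TRANSFORM:-, EMIT:-] out:-; bubbles=3
Tick 3: [PARSE:P2(v=13,ok=F), VALIDATE:-, TRANSFORM:P1(v=0,ok=F), EMIT:-] out:-; bubbles=2
Tick 4: [PARSE:P3(v=8,ok=F), VALIDATE:P2(v=13,ok=F), TRANSFORM:-, EMIT:P1(v=0,ok=F)] out:-; bubbles=1
Tick 5: [PARSE:-, VALIDATE:P3(v=8,ok=T), TRANSFORM:P2(v=0,ok=F), EMIT:-] out:P1(v=0); bubbles=2
Tick 6: [PARSE:P4(v=8,ok=F), VALIDATE:-, TRANSFORM:P3(v=32,ok=T), EMIT:P2(v=0,ok=F)] out:-; bubbles=1
Tick 7: [PARSE:P5(v=12,ok=F), VALIDATE:P4(v=8,ok=F), TRANSFORM:-, EMIT:P3(v=32,ok=T)] out:P2(v=0); bubbles=1
Tick 8: [PARSE:P6(v=16,ok=F), VALIDATE:P5(v=12,ok=F), TRANSFORM:P4(v=0,ok=F), EMIT:-] out:P3(v=32); bubbles=1
Tick 9: [PARSE:-, VALIDATE:P6(v=16,ok=T), TRANSFORM:P5(v=0,ok=F), EMIT:P4(v=0,ok=F)] out:-; bubbles=1
Tick 10: [PARSE:-, VALIDATE:-, TRANSFORM:P6(v=64,ok=T), EMIT:P5(v=0,ok=F)] out:P4(v=0); bubbles=2
Tick 11: [PARSE:-, VALIDATE:-, TRANSFORM:-, EMIT:P6(v=64,ok=T)] out:P5(v=0); bubbles=3
Tick 12: [PARSE:-, VALIDATE:-, TRANSFORM:-, EMIT:-] out:P6(v=64); bubbles=4
Total bubble-slots: 24

Answer: 24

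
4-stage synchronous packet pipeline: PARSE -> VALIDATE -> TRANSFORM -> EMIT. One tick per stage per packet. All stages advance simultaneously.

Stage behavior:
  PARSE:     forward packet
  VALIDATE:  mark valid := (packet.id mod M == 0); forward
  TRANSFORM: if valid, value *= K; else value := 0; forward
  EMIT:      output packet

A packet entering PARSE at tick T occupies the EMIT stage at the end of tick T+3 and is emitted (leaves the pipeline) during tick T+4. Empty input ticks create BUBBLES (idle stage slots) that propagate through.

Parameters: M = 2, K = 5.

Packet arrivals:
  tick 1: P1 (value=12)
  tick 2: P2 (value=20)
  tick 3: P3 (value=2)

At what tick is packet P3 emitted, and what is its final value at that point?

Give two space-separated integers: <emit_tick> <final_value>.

Tick 1: [PARSE:P1(v=12,ok=F), VALIDATE:-, TRANSFORM:-, EMIT:-] out:-; in:P1
Tick 2: [PARSE:P2(v=20,ok=F), VALIDATE:P1(v=12,ok=F), TRANSFORM:-, EMIT:-] out:-; in:P2
Tick 3: [PARSE:P3(v=2,ok=F), VALIDATE:P2(v=20,ok=T), TRANSFORM:P1(v=0,ok=F), EMIT:-] out:-; in:P3
Tick 4: [PARSE:-, VALIDATE:P3(v=2,ok=F), TRANSFORM:P2(v=100,ok=T), EMIT:P1(v=0,ok=F)] out:-; in:-
Tick 5: [PARSE:-, VALIDATE:-, TRANSFORM:P3(v=0,ok=F), EMIT:P2(v=100,ok=T)] out:P1(v=0); in:-
Tick 6: [PARSE:-, VALIDATE:-, TRANSFORM:-, EMIT:P3(v=0,ok=F)] out:P2(v=100); in:-
Tick 7: [PARSE:-, VALIDATE:-, TRANSFORM:-, EMIT:-] out:P3(v=0); in:-
P3: arrives tick 3, valid=False (id=3, id%2=1), emit tick 7, final value 0

Answer: 7 0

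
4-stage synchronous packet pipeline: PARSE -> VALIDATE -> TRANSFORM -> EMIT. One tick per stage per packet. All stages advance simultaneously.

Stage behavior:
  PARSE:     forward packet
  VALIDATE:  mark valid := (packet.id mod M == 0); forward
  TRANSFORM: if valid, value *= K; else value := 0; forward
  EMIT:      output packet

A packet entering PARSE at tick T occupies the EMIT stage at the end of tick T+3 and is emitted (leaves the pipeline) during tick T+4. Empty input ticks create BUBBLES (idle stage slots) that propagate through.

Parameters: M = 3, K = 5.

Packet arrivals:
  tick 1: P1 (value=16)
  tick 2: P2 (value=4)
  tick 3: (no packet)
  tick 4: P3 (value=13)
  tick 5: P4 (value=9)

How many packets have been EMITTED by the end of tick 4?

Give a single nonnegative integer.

Answer: 0

Derivation:
Tick 1: [PARSE:P1(v=16,ok=F), VALIDATE:-, TRANSFORM:-, EMIT:-] out:-; in:P1
Tick 2: [PARSE:P2(v=4,ok=F), VALIDATE:P1(v=16,ok=F), TRANSFORM:-, EMIT:-] out:-; in:P2
Tick 3: [PARSE:-, VALIDATE:P2(v=4,ok=F), TRANSFORM:P1(v=0,ok=F), EMIT:-] out:-; in:-
Tick 4: [PARSE:P3(v=13,ok=F), VALIDATE:-, TRANSFORM:P2(v=0,ok=F), EMIT:P1(v=0,ok=F)] out:-; in:P3
Emitted by tick 4: []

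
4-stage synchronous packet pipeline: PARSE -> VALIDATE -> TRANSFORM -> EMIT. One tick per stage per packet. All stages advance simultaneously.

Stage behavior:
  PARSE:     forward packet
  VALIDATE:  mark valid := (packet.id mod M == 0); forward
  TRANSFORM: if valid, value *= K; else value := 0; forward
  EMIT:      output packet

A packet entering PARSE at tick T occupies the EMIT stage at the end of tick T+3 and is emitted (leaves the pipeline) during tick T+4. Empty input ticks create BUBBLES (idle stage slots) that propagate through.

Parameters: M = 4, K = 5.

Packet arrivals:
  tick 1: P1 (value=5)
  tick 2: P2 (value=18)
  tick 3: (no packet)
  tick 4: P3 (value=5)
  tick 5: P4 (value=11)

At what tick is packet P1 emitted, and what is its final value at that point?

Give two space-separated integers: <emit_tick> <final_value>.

Answer: 5 0

Derivation:
Tick 1: [PARSE:P1(v=5,ok=F), VALIDATE:-, TRANSFORM:-, EMIT:-] out:-; in:P1
Tick 2: [PARSE:P2(v=18,ok=F), VALIDATE:P1(v=5,ok=F), TRANSFORM:-, EMIT:-] out:-; in:P2
Tick 3: [PARSE:-, VALIDATE:P2(v=18,ok=F), TRANSFORM:P1(v=0,ok=F), EMIT:-] out:-; in:-
Tick 4: [PARSE:P3(v=5,ok=F), VALIDATE:-, TRANSFORM:P2(v=0,ok=F), EMIT:P1(v=0,ok=F)] out:-; in:P3
Tick 5: [PARSE:P4(v=11,ok=F), VALIDATE:P3(v=5,ok=F), TRANSFORM:-, EMIT:P2(v=0,ok=F)] out:P1(v=0); in:P4
Tick 6: [PARSE:-, VALIDATE:P4(v=11,ok=T), TRANSFORM:P3(v=0,ok=F), EMIT:-] out:P2(v=0); in:-
Tick 7: [PARSE:-, VALIDATE:-, TRANSFORM:P4(v=55,ok=T), EMIT:P3(v=0,ok=F)] out:-; in:-
Tick 8: [PARSE:-, VALIDATE:-, TRANSFORM:-, EMIT:P4(v=55,ok=T)] out:P3(v=0); in:-
Tick 9: [PARSE:-, VALIDATE:-, TRANSFORM:-, EMIT:-] out:P4(v=55); in:-
P1: arrives tick 1, valid=False (id=1, id%4=1), emit tick 5, final value 0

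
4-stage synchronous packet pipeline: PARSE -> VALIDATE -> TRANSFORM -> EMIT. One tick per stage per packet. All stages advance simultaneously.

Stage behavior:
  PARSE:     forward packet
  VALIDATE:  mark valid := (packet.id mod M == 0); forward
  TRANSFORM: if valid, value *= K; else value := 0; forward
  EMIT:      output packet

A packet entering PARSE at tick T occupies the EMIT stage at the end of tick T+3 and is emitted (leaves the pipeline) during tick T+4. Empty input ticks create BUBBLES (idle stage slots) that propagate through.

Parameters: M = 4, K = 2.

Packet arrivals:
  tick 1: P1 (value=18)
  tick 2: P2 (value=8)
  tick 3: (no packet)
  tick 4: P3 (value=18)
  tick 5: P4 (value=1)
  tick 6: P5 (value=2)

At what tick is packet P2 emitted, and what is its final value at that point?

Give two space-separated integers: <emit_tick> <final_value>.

Answer: 6 0

Derivation:
Tick 1: [PARSE:P1(v=18,ok=F), VALIDATE:-, TRANSFORM:-, EMIT:-] out:-; in:P1
Tick 2: [PARSE:P2(v=8,ok=F), VALIDATE:P1(v=18,ok=F), TRANSFORM:-, EMIT:-] out:-; in:P2
Tick 3: [PARSE:-, VALIDATE:P2(v=8,ok=F), TRANSFORM:P1(v=0,ok=F), EMIT:-] out:-; in:-
Tick 4: [PARSE:P3(v=18,ok=F), VALIDATE:-, TRANSFORM:P2(v=0,ok=F), EMIT:P1(v=0,ok=F)] out:-; in:P3
Tick 5: [PARSE:P4(v=1,ok=F), VALIDATE:P3(v=18,ok=F), TRANSFORM:-, EMIT:P2(v=0,ok=F)] out:P1(v=0); in:P4
Tick 6: [PARSE:P5(v=2,ok=F), VALIDATE:P4(v=1,ok=T), TRANSFORM:P3(v=0,ok=F), EMIT:-] out:P2(v=0); in:P5
Tick 7: [PARSE:-, VALIDATE:P5(v=2,ok=F), TRANSFORM:P4(v=2,ok=T), EMIT:P3(v=0,ok=F)] out:-; in:-
Tick 8: [PARSE:-, VALIDATE:-, TRANSFORM:P5(v=0,ok=F), EMIT:P4(v=2,ok=T)] out:P3(v=0); in:-
Tick 9: [PARSE:-, VALIDATE:-, TRANSFORM:-, EMIT:P5(v=0,ok=F)] out:P4(v=2); in:-
Tick 10: [PARSE:-, VALIDATE:-, TRANSFORM:-, EMIT:-] out:P5(v=0); in:-
P2: arrives tick 2, valid=False (id=2, id%4=2), emit tick 6, final value 0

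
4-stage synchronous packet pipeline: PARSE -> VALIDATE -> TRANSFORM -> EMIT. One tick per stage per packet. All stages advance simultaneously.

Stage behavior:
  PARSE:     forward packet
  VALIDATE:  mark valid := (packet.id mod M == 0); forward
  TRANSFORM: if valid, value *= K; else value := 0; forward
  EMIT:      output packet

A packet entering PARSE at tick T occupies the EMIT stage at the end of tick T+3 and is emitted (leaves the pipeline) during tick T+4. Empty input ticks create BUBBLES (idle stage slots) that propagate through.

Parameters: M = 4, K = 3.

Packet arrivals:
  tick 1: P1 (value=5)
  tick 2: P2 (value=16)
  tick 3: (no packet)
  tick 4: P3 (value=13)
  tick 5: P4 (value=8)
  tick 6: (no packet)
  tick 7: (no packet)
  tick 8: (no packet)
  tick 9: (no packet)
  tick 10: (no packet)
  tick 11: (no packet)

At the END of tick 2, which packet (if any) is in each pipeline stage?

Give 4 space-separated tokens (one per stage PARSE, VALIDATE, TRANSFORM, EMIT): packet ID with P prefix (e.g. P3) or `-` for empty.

Tick 1: [PARSE:P1(v=5,ok=F), VALIDATE:-, TRANSFORM:-, EMIT:-] out:-; in:P1
Tick 2: [PARSE:P2(v=16,ok=F), VALIDATE:P1(v=5,ok=F), TRANSFORM:-, EMIT:-] out:-; in:P2
At end of tick 2: ['P2', 'P1', '-', '-']

Answer: P2 P1 - -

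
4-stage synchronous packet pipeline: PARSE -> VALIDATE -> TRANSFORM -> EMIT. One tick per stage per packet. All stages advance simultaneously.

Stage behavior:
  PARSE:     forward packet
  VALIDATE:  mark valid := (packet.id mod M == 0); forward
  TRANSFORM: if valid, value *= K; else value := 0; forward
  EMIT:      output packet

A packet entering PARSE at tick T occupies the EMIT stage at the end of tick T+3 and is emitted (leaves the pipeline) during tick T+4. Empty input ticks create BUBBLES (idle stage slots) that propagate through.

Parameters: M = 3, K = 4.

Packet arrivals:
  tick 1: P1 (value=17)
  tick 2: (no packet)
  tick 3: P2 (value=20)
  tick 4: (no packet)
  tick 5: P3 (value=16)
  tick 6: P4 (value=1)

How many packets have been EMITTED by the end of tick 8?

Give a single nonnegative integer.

Tick 1: [PARSE:P1(v=17,ok=F), VALIDATE:-, TRANSFORM:-, EMIT:-] out:-; in:P1
Tick 2: [PARSE:-, VALIDATE:P1(v=17,ok=F), TRANSFORM:-, EMIT:-] out:-; in:-
Tick 3: [PARSE:P2(v=20,ok=F), VALIDATE:-, TRANSFORM:P1(v=0,ok=F), EMIT:-] out:-; in:P2
Tick 4: [PARSE:-, VALIDATE:P2(v=20,ok=F), TRANSFORM:-, EMIT:P1(v=0,ok=F)] out:-; in:-
Tick 5: [PARSE:P3(v=16,ok=F), VALIDATE:-, TRANSFORM:P2(v=0,ok=F), EMIT:-] out:P1(v=0); in:P3
Tick 6: [PARSE:P4(v=1,ok=F), VALIDATE:P3(v=16,ok=T), TRANSFORM:-, EMIT:P2(v=0,ok=F)] out:-; in:P4
Tick 7: [PARSE:-, VALIDATE:P4(v=1,ok=F), TRANSFORM:P3(v=64,ok=T), EMIT:-] out:P2(v=0); in:-
Tick 8: [PARSE:-, VALIDATE:-, TRANSFORM:P4(v=0,ok=F), EMIT:P3(v=64,ok=T)] out:-; in:-
Emitted by tick 8: ['P1', 'P2']

Answer: 2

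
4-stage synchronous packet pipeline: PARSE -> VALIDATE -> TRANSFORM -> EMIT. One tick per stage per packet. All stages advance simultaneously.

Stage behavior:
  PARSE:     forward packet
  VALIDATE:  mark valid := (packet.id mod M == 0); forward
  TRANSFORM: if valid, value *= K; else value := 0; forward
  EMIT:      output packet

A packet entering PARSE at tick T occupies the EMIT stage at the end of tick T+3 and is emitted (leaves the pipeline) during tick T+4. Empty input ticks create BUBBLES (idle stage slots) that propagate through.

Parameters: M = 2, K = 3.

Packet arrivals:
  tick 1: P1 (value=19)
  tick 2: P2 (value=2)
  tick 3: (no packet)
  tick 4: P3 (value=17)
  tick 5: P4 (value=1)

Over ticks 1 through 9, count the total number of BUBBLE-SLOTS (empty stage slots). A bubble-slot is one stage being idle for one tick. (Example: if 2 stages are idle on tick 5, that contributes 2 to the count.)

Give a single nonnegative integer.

Tick 1: [PARSE:P1(v=19,ok=F), VALIDATE:-, TRANSFORM:-, EMIT:-] out:-; bubbles=3
Tick 2: [PARSE:P2(v=2,ok=F), VALIDATE:P1(v=19,ok=F), TRANSFORM:-, EMIT:-] out:-; bubbles=2
Tick 3: [PARSE:-, VALIDATE:P2(v=2,ok=T), TRANSFORM:P1(v=0,ok=F), EMIT:-] out:-; bubbles=2
Tick 4: [PARSE:P3(v=17,ok=F), VALIDATE:-, TRANSFORM:P2(v=6,ok=T), EMIT:P1(v=0,ok=F)] out:-; bubbles=1
Tick 5: [PARSE:P4(v=1,ok=F), VALIDATE:P3(v=17,ok=F), TRANSFORM:-, EMIT:P2(v=6,ok=T)] out:P1(v=0); bubbles=1
Tick 6: [PARSE:-, VALIDATE:P4(v=1,ok=T), TRANSFORM:P3(v=0,ok=F), EMIT:-] out:P2(v=6); bubbles=2
Tick 7: [PARSE:-, VALIDATE:-, TRANSFORM:P4(v=3,ok=T), EMIT:P3(v=0,ok=F)] out:-; bubbles=2
Tick 8: [PARSE:-, VALIDATE:-, TRANSFORM:-, EMIT:P4(v=3,ok=T)] out:P3(v=0); bubbles=3
Tick 9: [PARSE:-, VALIDATE:-, TRANSFORM:-, EMIT:-] out:P4(v=3); bubbles=4
Total bubble-slots: 20

Answer: 20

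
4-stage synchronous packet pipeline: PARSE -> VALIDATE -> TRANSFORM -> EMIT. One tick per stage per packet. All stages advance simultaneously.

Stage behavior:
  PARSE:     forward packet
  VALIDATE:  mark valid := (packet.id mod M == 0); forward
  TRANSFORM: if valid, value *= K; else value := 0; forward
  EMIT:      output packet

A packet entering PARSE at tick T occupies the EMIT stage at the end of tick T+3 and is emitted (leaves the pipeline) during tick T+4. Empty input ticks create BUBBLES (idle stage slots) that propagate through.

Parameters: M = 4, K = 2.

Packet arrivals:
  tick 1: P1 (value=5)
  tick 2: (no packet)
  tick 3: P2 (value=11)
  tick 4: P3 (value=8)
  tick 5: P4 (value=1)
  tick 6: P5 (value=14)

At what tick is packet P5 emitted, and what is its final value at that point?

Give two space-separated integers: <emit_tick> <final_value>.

Answer: 10 0

Derivation:
Tick 1: [PARSE:P1(v=5,ok=F), VALIDATE:-, TRANSFORM:-, EMIT:-] out:-; in:P1
Tick 2: [PARSE:-, VALIDATE:P1(v=5,ok=F), TRANSFORM:-, EMIT:-] out:-; in:-
Tick 3: [PARSE:P2(v=11,ok=F), VALIDATE:-, TRANSFORM:P1(v=0,ok=F), EMIT:-] out:-; in:P2
Tick 4: [PARSE:P3(v=8,ok=F), VALIDATE:P2(v=11,ok=F), TRANSFORM:-, EMIT:P1(v=0,ok=F)] out:-; in:P3
Tick 5: [PARSE:P4(v=1,ok=F), VALIDATE:P3(v=8,ok=F), TRANSFORM:P2(v=0,ok=F), EMIT:-] out:P1(v=0); in:P4
Tick 6: [PARSE:P5(v=14,ok=F), VALIDATE:P4(v=1,ok=T), TRANSFORM:P3(v=0,ok=F), EMIT:P2(v=0,ok=F)] out:-; in:P5
Tick 7: [PARSE:-, VALIDATE:P5(v=14,ok=F), TRANSFORM:P4(v=2,ok=T), EMIT:P3(v=0,ok=F)] out:P2(v=0); in:-
Tick 8: [PARSE:-, VALIDATE:-, TRANSFORM:P5(v=0,ok=F), EMIT:P4(v=2,ok=T)] out:P3(v=0); in:-
Tick 9: [PARSE:-, VALIDATE:-, TRANSFORM:-, EMIT:P5(v=0,ok=F)] out:P4(v=2); in:-
Tick 10: [PARSE:-, VALIDATE:-, TRANSFORM:-, EMIT:-] out:P5(v=0); in:-
P5: arrives tick 6, valid=False (id=5, id%4=1), emit tick 10, final value 0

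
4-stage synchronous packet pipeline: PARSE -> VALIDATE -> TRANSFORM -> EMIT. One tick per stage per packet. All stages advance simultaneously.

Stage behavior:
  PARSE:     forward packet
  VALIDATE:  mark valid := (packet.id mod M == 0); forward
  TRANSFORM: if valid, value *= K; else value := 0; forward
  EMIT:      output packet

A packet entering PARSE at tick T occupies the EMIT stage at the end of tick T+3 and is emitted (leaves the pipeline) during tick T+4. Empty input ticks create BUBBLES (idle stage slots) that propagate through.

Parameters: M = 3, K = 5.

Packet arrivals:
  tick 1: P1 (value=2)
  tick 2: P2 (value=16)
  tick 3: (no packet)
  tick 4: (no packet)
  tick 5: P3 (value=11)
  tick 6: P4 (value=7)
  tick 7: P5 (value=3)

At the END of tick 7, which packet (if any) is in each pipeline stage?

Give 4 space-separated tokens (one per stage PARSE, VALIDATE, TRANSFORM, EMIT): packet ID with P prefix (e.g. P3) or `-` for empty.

Answer: P5 P4 P3 -

Derivation:
Tick 1: [PARSE:P1(v=2,ok=F), VALIDATE:-, TRANSFORM:-, EMIT:-] out:-; in:P1
Tick 2: [PARSE:P2(v=16,ok=F), VALIDATE:P1(v=2,ok=F), TRANSFORM:-, EMIT:-] out:-; in:P2
Tick 3: [PARSE:-, VALIDATE:P2(v=16,ok=F), TRANSFORM:P1(v=0,ok=F), EMIT:-] out:-; in:-
Tick 4: [PARSE:-, VALIDATE:-, TRANSFORM:P2(v=0,ok=F), EMIT:P1(v=0,ok=F)] out:-; in:-
Tick 5: [PARSE:P3(v=11,ok=F), VALIDATE:-, TRANSFORM:-, EMIT:P2(v=0,ok=F)] out:P1(v=0); in:P3
Tick 6: [PARSE:P4(v=7,ok=F), VALIDATE:P3(v=11,ok=T), TRANSFORM:-, EMIT:-] out:P2(v=0); in:P4
Tick 7: [PARSE:P5(v=3,ok=F), VALIDATE:P4(v=7,ok=F), TRANSFORM:P3(v=55,ok=T), EMIT:-] out:-; in:P5
At end of tick 7: ['P5', 'P4', 'P3', '-']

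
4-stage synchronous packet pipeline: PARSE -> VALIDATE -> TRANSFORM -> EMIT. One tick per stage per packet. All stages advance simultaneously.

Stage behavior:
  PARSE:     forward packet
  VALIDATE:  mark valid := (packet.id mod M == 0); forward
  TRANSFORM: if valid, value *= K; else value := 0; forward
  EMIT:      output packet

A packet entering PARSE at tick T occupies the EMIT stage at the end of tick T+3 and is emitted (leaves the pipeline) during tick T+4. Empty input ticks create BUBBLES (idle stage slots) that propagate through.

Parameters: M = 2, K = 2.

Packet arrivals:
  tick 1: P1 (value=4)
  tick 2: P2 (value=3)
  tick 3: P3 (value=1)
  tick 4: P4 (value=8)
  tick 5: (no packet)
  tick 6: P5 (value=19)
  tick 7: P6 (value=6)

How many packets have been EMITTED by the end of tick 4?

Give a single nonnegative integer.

Tick 1: [PARSE:P1(v=4,ok=F), VALIDATE:-, TRANSFORM:-, EMIT:-] out:-; in:P1
Tick 2: [PARSE:P2(v=3,ok=F), VALIDATE:P1(v=4,ok=F), TRANSFORM:-, EMIT:-] out:-; in:P2
Tick 3: [PARSE:P3(v=1,ok=F), VALIDATE:P2(v=3,ok=T), TRANSFORM:P1(v=0,ok=F), EMIT:-] out:-; in:P3
Tick 4: [PARSE:P4(v=8,ok=F), VALIDATE:P3(v=1,ok=F), TRANSFORM:P2(v=6,ok=T), EMIT:P1(v=0,ok=F)] out:-; in:P4
Emitted by tick 4: []

Answer: 0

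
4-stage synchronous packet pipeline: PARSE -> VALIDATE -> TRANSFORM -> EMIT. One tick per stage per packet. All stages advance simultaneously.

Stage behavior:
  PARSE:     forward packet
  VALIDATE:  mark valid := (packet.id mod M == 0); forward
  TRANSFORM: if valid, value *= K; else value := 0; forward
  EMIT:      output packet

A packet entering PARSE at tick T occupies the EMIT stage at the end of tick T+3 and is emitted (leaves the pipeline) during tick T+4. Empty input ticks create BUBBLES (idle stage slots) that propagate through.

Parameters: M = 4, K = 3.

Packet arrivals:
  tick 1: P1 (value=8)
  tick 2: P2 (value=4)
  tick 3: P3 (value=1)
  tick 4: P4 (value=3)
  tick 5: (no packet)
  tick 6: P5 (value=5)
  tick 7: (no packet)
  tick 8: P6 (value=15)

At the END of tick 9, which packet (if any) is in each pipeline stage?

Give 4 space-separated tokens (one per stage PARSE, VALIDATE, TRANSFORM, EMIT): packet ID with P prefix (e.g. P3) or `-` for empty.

Answer: - P6 - P5

Derivation:
Tick 1: [PARSE:P1(v=8,ok=F), VALIDATE:-, TRANSFORM:-, EMIT:-] out:-; in:P1
Tick 2: [PARSE:P2(v=4,ok=F), VALIDATE:P1(v=8,ok=F), TRANSFORM:-, EMIT:-] out:-; in:P2
Tick 3: [PARSE:P3(v=1,ok=F), VALIDATE:P2(v=4,ok=F), TRANSFORM:P1(v=0,ok=F), EMIT:-] out:-; in:P3
Tick 4: [PARSE:P4(v=3,ok=F), VALIDATE:P3(v=1,ok=F), TRANSFORM:P2(v=0,ok=F), EMIT:P1(v=0,ok=F)] out:-; in:P4
Tick 5: [PARSE:-, VALIDATE:P4(v=3,ok=T), TRANSFORM:P3(v=0,ok=F), EMIT:P2(v=0,ok=F)] out:P1(v=0); in:-
Tick 6: [PARSE:P5(v=5,ok=F), VALIDATE:-, TRANSFORM:P4(v=9,ok=T), EMIT:P3(v=0,ok=F)] out:P2(v=0); in:P5
Tick 7: [PARSE:-, VALIDATE:P5(v=5,ok=F), TRANSFORM:-, EMIT:P4(v=9,ok=T)] out:P3(v=0); in:-
Tick 8: [PARSE:P6(v=15,ok=F), VALIDATE:-, TRANSFORM:P5(v=0,ok=F), EMIT:-] out:P4(v=9); in:P6
Tick 9: [PARSE:-, VALIDATE:P6(v=15,ok=F), TRANSFORM:-, EMIT:P5(v=0,ok=F)] out:-; in:-
At end of tick 9: ['-', 'P6', '-', 'P5']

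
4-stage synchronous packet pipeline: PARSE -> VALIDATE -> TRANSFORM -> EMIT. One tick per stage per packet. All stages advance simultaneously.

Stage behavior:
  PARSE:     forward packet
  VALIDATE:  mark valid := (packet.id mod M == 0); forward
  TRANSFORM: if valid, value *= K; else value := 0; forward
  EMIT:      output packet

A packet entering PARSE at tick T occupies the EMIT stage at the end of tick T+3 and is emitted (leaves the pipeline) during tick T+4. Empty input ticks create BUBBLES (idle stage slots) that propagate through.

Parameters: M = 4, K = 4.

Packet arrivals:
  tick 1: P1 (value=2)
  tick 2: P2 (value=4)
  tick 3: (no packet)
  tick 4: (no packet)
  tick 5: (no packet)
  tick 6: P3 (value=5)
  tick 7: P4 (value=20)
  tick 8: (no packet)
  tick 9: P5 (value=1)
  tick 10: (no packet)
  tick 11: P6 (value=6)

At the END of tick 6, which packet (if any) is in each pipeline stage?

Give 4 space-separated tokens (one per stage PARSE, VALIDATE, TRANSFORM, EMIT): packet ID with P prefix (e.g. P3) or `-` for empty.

Answer: P3 - - -

Derivation:
Tick 1: [PARSE:P1(v=2,ok=F), VALIDATE:-, TRANSFORM:-, EMIT:-] out:-; in:P1
Tick 2: [PARSE:P2(v=4,ok=F), VALIDATE:P1(v=2,ok=F), TRANSFORM:-, EMIT:-] out:-; in:P2
Tick 3: [PARSE:-, VALIDATE:P2(v=4,ok=F), TRANSFORM:P1(v=0,ok=F), EMIT:-] out:-; in:-
Tick 4: [PARSE:-, VALIDATE:-, TRANSFORM:P2(v=0,ok=F), EMIT:P1(v=0,ok=F)] out:-; in:-
Tick 5: [PARSE:-, VALIDATE:-, TRANSFORM:-, EMIT:P2(v=0,ok=F)] out:P1(v=0); in:-
Tick 6: [PARSE:P3(v=5,ok=F), VALIDATE:-, TRANSFORM:-, EMIT:-] out:P2(v=0); in:P3
At end of tick 6: ['P3', '-', '-', '-']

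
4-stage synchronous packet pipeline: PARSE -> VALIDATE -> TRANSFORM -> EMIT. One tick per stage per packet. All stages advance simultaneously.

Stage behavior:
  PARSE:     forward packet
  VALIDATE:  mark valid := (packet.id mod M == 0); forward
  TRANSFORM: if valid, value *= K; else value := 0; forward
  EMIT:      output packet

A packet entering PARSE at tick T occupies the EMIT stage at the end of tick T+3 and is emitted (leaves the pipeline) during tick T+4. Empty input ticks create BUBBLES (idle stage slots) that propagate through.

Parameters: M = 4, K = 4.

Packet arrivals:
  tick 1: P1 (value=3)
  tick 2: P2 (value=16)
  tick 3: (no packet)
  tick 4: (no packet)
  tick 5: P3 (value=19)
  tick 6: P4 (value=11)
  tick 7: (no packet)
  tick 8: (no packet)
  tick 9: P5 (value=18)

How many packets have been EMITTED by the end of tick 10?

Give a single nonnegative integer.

Tick 1: [PARSE:P1(v=3,ok=F), VALIDATE:-, TRANSFORM:-, EMIT:-] out:-; in:P1
Tick 2: [PARSE:P2(v=16,ok=F), VALIDATE:P1(v=3,ok=F), TRANSFORM:-, EMIT:-] out:-; in:P2
Tick 3: [PARSE:-, VALIDATE:P2(v=16,ok=F), TRANSFORM:P1(v=0,ok=F), EMIT:-] out:-; in:-
Tick 4: [PARSE:-, VALIDATE:-, TRANSFORM:P2(v=0,ok=F), EMIT:P1(v=0,ok=F)] out:-; in:-
Tick 5: [PARSE:P3(v=19,ok=F), VALIDATE:-, TRANSFORM:-, EMIT:P2(v=0,ok=F)] out:P1(v=0); in:P3
Tick 6: [PARSE:P4(v=11,ok=F), VALIDATE:P3(v=19,ok=F), TRANSFORM:-, EMIT:-] out:P2(v=0); in:P4
Tick 7: [PARSE:-, VALIDATE:P4(v=11,ok=T), TRANSFORM:P3(v=0,ok=F), EMIT:-] out:-; in:-
Tick 8: [PARSE:-, VALIDATE:-, TRANSFORM:P4(v=44,ok=T), EMIT:P3(v=0,ok=F)] out:-; in:-
Tick 9: [PARSE:P5(v=18,ok=F), VALIDATE:-, TRANSFORM:-, EMIT:P4(v=44,ok=T)] out:P3(v=0); in:P5
Tick 10: [PARSE:-, VALIDATE:P5(v=18,ok=F), TRANSFORM:-, EMIT:-] out:P4(v=44); in:-
Emitted by tick 10: ['P1', 'P2', 'P3', 'P4']

Answer: 4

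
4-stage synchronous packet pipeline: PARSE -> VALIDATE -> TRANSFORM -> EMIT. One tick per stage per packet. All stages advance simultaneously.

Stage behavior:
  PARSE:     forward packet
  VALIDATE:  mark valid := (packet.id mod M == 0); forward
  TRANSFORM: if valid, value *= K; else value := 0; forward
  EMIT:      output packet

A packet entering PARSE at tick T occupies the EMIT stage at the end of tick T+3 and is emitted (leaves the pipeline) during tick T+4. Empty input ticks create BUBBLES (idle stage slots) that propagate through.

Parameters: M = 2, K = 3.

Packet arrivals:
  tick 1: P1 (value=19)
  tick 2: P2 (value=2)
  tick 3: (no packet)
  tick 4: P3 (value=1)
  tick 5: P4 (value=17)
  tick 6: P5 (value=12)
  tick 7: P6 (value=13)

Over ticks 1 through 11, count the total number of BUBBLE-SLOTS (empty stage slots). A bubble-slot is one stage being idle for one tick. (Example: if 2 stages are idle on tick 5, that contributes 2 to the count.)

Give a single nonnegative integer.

Answer: 20

Derivation:
Tick 1: [PARSE:P1(v=19,ok=F), VALIDATE:-, TRANSFORM:-, EMIT:-] out:-; bubbles=3
Tick 2: [PARSE:P2(v=2,ok=F), VALIDATE:P1(v=19,ok=F), TRANSFORM:-, EMIT:-] out:-; bubbles=2
Tick 3: [PARSE:-, VALIDATE:P2(v=2,ok=T), TRANSFORM:P1(v=0,ok=F), EMIT:-] out:-; bubbles=2
Tick 4: [PARSE:P3(v=1,ok=F), VALIDATE:-, TRANSFORM:P2(v=6,ok=T), EMIT:P1(v=0,ok=F)] out:-; bubbles=1
Tick 5: [PARSE:P4(v=17,ok=F), VALIDATE:P3(v=1,ok=F), TRANSFORM:-, EMIT:P2(v=6,ok=T)] out:P1(v=0); bubbles=1
Tick 6: [PARSE:P5(v=12,ok=F), VALIDATE:P4(v=17,ok=T), TRANSFORM:P3(v=0,ok=F), EMIT:-] out:P2(v=6); bubbles=1
Tick 7: [PARSE:P6(v=13,ok=F), VALIDATE:P5(v=12,ok=F), TRANSFORM:P4(v=51,ok=T), EMIT:P3(v=0,ok=F)] out:-; bubbles=0
Tick 8: [PARSE:-, VALIDATE:P6(v=13,ok=T), TRANSFORM:P5(v=0,ok=F), EMIT:P4(v=51,ok=T)] out:P3(v=0); bubbles=1
Tick 9: [PARSE:-, VALIDATE:-, TRANSFORM:P6(v=39,ok=T), EMIT:P5(v=0,ok=F)] out:P4(v=51); bubbles=2
Tick 10: [PARSE:-, VALIDATE:-, TRANSFORM:-, EMIT:P6(v=39,ok=T)] out:P5(v=0); bubbles=3
Tick 11: [PARSE:-, VALIDATE:-, TRANSFORM:-, EMIT:-] out:P6(v=39); bubbles=4
Total bubble-slots: 20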